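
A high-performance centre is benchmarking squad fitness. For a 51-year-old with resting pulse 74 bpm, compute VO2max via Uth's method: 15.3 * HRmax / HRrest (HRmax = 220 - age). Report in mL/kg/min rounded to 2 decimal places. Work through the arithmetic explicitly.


Step 1: HRmax = 220 - 51 = 169 bpm
Step 2: Ratio = 169 / 74 = 2.2838
Step 3: VO2max = 15.3 * 2.2838 = 34.94 mL/kg/min

34.94 mL/kg/min


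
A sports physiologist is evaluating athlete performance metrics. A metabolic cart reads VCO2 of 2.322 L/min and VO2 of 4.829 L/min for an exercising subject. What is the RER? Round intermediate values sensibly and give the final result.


RER = VCO2 / VO2 = 2.322 / 4.829 = 0.4808

0.4808


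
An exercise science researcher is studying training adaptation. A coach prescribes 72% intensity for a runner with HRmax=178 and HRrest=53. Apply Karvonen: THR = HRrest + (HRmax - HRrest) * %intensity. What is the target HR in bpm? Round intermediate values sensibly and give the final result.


Heart rate reserve = 178 - 53 = 125
Intensity fraction = 72 / 100 = 0.72
THR = 53 + 125 * 0.72 = 143.0 bpm

143.0 bpm


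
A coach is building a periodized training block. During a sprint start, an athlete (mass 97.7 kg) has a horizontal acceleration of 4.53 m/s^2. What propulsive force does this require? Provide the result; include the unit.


Propulsive force = mass * acceleration
= 97.7 kg * 4.53 m/s^2
= 442.58 N

442.58 N


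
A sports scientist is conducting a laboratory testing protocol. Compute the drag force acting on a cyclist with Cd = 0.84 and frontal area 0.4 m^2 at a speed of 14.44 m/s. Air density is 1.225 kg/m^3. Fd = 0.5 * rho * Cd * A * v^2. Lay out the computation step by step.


Step 1: v^2 = 208.5136
Step 2: Fd = 0.5 * 1.225 * 0.84 * 0.4 * 208.5136
= 42.912 N

42.912 N


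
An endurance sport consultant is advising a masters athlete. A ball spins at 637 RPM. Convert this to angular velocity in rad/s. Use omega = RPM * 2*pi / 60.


omega = 637 * 2 * pi / 60
= 637 * 6.28318531 / 60
= 4002.389 / 60
= 66.706 rad/s

66.706 rad/s


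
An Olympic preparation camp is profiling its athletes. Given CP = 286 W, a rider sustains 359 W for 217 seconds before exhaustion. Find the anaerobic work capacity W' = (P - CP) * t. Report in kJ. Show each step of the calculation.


Excess power = 359 - 286 = 73 W
Work above CP = 73 * 217 = 15841 J
W' = 15.841 kJ

15.841 kJ


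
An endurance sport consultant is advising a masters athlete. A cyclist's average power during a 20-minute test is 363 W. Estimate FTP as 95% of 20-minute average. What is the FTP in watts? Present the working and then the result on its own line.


FTP = 20-min power * 0.95
= 363 * 0.95
= 344.85 W

344.85 W


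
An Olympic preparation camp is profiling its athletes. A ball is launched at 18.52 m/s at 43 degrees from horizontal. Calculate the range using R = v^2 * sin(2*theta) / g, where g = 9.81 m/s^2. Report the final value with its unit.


sin(2 * 43) = sin(86) = 0.997564
v^2 = 18.52^2 = 342.9904
R = 342.9904 * 0.997564 / 9.81
= 34.878 m

34.878 m


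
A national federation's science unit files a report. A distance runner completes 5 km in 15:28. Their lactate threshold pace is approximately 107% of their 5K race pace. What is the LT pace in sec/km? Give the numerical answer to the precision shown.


Convert to seconds: 15 min 28 s = 928 s
Pace per km = 928 / 5 = 185.6 s/km
LT pace = 185.6 * 1.07 = 198.59 s/km

198.59 s/km


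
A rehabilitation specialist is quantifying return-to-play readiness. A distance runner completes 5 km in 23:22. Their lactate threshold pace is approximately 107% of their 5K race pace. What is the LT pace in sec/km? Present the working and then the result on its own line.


Convert to seconds: 23 min 22 s = 1402 s
Pace per km = 1402 / 5 = 280.4 s/km
LT pace = 280.4 * 1.07 = 300.03 s/km

300.03 s/km


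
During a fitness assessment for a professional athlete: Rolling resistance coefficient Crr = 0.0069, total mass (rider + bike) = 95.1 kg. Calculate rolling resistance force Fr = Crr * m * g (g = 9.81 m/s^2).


Fr = Crr * m * g
= 0.0069 * 95.1 * 9.81
= 6.437 N

6.437 N


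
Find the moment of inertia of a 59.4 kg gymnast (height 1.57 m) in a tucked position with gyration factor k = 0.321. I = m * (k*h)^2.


Radius of gyration = 0.321 * 1.57 = 0.50397 m
I = 59.4 * 0.50397^2
= 59.4 * 0.253986
= 15.087 kg*m^2

15.087 kg*m^2


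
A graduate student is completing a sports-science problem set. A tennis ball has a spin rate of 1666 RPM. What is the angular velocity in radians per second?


Convert RPM to rad/s: multiply by 2*pi and divide by 60
omega = 1666 * 2 * pi / 60
= 174.463 rad/s

174.463 rad/s


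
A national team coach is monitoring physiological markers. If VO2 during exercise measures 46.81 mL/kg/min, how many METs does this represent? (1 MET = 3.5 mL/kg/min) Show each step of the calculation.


METs = VO2 / 3.5 = 46.81 / 3.5 = 13.37

13.37 METs


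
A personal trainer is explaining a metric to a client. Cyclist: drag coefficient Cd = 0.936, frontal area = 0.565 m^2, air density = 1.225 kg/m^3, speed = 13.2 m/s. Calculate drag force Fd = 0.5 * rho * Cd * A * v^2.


v^2 = 13.2^2 = 174.24
Fd = 0.5 * 1.225 * 0.936 * 0.565 * 174.24
= 56.439 N

56.439 N


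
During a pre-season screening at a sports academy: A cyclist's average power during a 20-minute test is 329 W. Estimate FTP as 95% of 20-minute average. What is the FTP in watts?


FTP = 20-min power * 0.95
= 329 * 0.95
= 312.55 W

312.55 W


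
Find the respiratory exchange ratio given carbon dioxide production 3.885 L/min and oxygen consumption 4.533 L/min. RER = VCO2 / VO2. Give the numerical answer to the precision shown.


VCO2 = 3.885 L/min
VO2 = 4.533 L/min
RER = 3.885 / 4.533 = 0.857

0.857


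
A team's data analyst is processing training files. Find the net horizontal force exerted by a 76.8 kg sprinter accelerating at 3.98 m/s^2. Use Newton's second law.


Newton's second law: F = m * a
F = 76.8 * 3.98 = 305.66 N

305.66 N


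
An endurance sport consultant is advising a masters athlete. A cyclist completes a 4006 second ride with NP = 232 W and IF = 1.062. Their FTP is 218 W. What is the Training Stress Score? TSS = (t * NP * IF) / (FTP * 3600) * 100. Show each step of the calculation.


t * NP * IF = 4006 * 232 * 1.062 = 987014.304
FTP * 3600 = 784800
TSS = (987014.304 / 784800) * 100 = 125.77

125.77 TSS


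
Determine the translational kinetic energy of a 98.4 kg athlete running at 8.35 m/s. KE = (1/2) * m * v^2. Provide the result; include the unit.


KE = 0.5 * m * v^2
= 0.5 * 98.4 * 8.35^2
= 0.5 * 98.4 * 69.7225
= 3430.35 J

3430.35 J


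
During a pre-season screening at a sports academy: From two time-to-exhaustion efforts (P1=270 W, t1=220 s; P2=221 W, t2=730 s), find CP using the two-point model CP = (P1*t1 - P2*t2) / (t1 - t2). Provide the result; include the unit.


Work in trial 1 = 59400 J
Work in trial 2 = 161330 J
Delta work = -101930 J
Delta time = -510 s
CP = -101930 / -510 = 199.86 W

199.86 W


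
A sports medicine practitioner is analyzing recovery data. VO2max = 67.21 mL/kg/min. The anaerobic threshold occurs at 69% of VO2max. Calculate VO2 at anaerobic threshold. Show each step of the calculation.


AT fraction = 69 / 100 = 0.69
AT VO2 = 67.21 * 0.69
= 46.37 mL/kg/min

46.37 mL/kg/min


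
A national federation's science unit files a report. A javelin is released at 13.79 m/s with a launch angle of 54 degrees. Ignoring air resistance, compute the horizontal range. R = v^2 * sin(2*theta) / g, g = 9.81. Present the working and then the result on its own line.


Launch speed squared = 190.1641
sin(2 * 54 deg) = 0.951057
Range = 190.1641 * 0.951057 / 9.81
= 18.436 m

18.436 m


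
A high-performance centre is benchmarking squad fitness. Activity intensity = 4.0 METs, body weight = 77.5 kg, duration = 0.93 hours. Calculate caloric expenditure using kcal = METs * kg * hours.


kcal = 4.0 * 77.5 * 0.93
= 310.0 * 0.93
= 288.3 kcal

288.3 kcal


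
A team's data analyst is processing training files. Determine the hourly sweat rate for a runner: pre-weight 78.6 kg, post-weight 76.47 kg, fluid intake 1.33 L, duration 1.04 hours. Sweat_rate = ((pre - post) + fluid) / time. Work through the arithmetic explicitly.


Mass lost = 78.6 - 76.47 = 2.13 kg
Add fluid consumed: 2.13 + 1.33 = 3.46 L total sweat
Sweat rate = 3.46 / 1.04 = 3.327 L/h

3.327 L/h


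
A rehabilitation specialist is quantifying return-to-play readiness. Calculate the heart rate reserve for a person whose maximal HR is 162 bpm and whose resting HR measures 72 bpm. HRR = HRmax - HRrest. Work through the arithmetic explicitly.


HRmax = 162 bpm
HRrest = 72 bpm
HRR = 162 - 72 = 90 bpm

90 bpm


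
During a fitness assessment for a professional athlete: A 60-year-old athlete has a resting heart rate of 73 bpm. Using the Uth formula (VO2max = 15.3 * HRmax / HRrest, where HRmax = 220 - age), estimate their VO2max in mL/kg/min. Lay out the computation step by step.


HRmax = 220 - 60 = 160 bpm
Ratio = HRmax / HRrest = 160 / 73 = 2.1918
VO2max = 15.3 * 2.1918 = 33.53 mL/kg/min

33.53 mL/kg/min


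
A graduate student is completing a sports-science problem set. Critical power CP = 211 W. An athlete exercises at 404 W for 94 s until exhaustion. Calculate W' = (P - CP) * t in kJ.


P - CP = 404 - 211 = 193 W
W' = 193 * 94 = 18142 J
= 18142 / 1000 = 18.142 kJ

18.142 kJ


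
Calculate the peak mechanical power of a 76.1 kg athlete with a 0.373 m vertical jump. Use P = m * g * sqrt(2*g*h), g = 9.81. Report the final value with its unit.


First, sqrt(2gh) = sqrt(2 * 9.81 * 0.373)
= sqrt(7.31826) = 2.705228 m/s
Power = 76.1 * 9.81 * 2.705228 = 2019.56 W

2019.56 W


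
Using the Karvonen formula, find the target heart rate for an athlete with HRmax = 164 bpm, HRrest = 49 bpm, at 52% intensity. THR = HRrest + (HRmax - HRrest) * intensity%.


HRR = 164 - 49 = 115
THR = 49 + 115 * 0.52
= 49 + 59.8
= 108.8 bpm

108.8 bpm


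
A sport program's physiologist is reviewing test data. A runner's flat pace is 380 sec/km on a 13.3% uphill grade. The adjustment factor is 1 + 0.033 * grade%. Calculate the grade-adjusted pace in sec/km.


Factor = 1 + 0.033 * 13.3 = 1.4389
Adjusted pace = 380 * 1.4389
= 546.78 sec/km

546.78 s/km


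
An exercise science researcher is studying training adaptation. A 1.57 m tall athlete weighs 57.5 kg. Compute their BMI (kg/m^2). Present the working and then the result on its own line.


height^2 = 2.4649 m^2
BMI = 57.5 / 2.4649 = 23.33 kg/m^2

23.33 kg/m^2


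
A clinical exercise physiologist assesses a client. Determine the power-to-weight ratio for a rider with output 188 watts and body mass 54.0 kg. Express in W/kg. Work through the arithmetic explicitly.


P/W = 188 / 54.0 = 3.481 W/kg

3.481 W/kg


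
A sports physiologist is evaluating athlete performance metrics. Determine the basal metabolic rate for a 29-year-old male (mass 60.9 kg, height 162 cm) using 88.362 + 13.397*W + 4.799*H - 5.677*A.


BMR = 88.362 + 13.397*60.9 + 4.799*162 - 5.677*29
= 1517.04 kcal/day

1517.04 kcal/day


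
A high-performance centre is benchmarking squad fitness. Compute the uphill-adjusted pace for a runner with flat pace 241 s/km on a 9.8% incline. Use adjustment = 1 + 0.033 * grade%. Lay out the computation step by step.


Adjustment factor = 1 + 0.033 * 9.8 = 1.3234
Grade-adjusted pace = 241 * 1.3234 = 318.94 s/km

318.94 s/km


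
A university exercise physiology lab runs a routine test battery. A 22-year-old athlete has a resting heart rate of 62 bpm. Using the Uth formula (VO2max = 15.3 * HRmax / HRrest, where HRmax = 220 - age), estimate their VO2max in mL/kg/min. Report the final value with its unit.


HRmax = 220 - 22 = 198 bpm
Ratio = HRmax / HRrest = 198 / 62 = 3.1935
VO2max = 15.3 * 3.1935 = 48.86 mL/kg/min

48.86 mL/kg/min


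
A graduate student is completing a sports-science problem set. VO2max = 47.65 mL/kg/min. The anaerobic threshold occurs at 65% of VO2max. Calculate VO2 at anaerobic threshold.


AT fraction = 65 / 100 = 0.65
AT VO2 = 47.65 * 0.65
= 30.97 mL/kg/min

30.97 mL/kg/min


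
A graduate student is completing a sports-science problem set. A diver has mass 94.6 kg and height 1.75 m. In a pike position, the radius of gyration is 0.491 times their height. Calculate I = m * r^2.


r = 0.491 * 1.75 = 0.85925 m
I = m * r^2 = 94.6 * 0.738311 = 69.844 kg*m^2

69.844 kg*m^2


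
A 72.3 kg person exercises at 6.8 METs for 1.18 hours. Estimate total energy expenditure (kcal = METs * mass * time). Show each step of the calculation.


Energy = METs * mass(kg) * time(h)
= 6.8 * 72.3 * 1.18
= 580.14 kcal

580.14 kcal


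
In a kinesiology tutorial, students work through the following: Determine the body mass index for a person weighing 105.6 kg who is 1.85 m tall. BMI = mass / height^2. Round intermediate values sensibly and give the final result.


BMI = mass / height^2
= 105.6 / 1.85^2
= 105.6 / 3.4225
= 30.85 kg/m^2

30.85 kg/m^2


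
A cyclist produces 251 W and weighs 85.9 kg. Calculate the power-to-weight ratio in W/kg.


P/W = power / mass
= 251 / 85.9
= 2.922 W/kg

2.922 W/kg


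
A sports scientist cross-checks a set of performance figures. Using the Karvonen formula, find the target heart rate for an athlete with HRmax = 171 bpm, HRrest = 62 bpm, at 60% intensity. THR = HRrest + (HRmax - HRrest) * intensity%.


HRR = 171 - 62 = 109
THR = 62 + 109 * 0.6
= 62 + 65.4
= 127.4 bpm

127.4 bpm


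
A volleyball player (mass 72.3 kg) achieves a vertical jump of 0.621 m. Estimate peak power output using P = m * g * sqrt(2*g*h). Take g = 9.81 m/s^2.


2 * g * h = 2 * 9.81 * 0.621 = 12.18402
sqrt(12.18402) = 3.490562 m/s
P = 72.3 * 9.81 * 3.490562 = 2475.73 W

2475.73 W


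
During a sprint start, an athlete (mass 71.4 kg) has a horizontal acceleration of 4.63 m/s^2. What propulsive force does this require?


Propulsive force = mass * acceleration
= 71.4 kg * 4.63 m/s^2
= 330.58 N

330.58 N


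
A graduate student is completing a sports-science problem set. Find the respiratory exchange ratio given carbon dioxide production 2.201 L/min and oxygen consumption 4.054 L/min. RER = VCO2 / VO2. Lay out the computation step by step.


VCO2 = 2.201 L/min
VO2 = 4.054 L/min
RER = 2.201 / 4.054 = 0.5429

0.5429


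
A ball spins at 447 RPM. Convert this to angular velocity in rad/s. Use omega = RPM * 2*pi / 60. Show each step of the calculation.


omega = 447 * 2 * pi / 60
= 447 * 6.28318531 / 60
= 2808.584 / 60
= 46.81 rad/s

46.81 rad/s


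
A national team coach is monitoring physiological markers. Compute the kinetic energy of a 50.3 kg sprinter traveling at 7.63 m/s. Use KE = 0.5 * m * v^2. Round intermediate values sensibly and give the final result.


Velocity squared = 58.2169
KE = 0.5 * 50.3 * 58.2169 = 1464.16 J

1464.16 J


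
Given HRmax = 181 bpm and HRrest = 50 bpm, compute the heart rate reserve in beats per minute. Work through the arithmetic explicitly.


Heart rate reserve = maximum HR minus resting HR
HRR = 181 - 50 = 131 bpm

131 bpm


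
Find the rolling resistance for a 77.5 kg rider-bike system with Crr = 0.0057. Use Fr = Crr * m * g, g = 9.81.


m * g = 77.5 * 9.81 = 760.275 N
Fr = 0.0057 * 760.275 = 4.334 N

4.334 N


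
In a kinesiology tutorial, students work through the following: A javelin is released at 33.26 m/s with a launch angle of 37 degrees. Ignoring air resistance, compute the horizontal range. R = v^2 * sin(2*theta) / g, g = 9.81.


Launch speed squared = 1106.2276
sin(2 * 37 deg) = 0.961262
Range = 1106.2276 * 0.961262 / 9.81
= 108.397 m

108.397 m


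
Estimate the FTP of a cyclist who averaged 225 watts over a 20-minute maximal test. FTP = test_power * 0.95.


FTP = 225 * 0.95 = 213.75 W

213.75 W


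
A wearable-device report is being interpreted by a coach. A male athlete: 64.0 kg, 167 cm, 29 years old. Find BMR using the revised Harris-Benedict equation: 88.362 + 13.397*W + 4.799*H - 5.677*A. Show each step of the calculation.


Intercept = 88.362
Weight contribution = 13.397 * 64.0 = 857.408
Height contribution = 4.799 * 167 = 801.433
Age contribution = 5.677 * 29 = 164.633
BMR = 88.362 + 857.408 + 801.433 - 164.633
= 1582.57 kcal/day

1582.57 kcal/day


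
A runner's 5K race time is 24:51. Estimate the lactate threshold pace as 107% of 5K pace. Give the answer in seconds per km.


Total race time = 24*60 + 51 = 1491 seconds
5K pace = 1491 / 5 = 298.2 sec/km
LT pace = 298.2 * 1.07 = 319.07 sec/km

319.07 s/km


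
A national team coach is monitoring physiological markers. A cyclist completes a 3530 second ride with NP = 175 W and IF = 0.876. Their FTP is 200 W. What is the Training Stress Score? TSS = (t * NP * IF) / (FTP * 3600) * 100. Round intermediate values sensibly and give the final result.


t * NP * IF = 3530 * 175 * 0.876 = 541149.0
FTP * 3600 = 720000
TSS = (541149.0 / 720000) * 100 = 75.16

75.16 TSS


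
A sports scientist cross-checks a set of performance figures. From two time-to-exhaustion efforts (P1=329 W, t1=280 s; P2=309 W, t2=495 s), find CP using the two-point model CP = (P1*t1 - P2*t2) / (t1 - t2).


Work in trial 1 = 92120 J
Work in trial 2 = 152955 J
Delta work = -60835 J
Delta time = -215 s
CP = -60835 / -215 = 282.95 W

282.95 W


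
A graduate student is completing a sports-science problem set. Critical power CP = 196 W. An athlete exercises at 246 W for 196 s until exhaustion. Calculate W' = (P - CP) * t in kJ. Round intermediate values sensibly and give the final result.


P - CP = 246 - 196 = 50 W
W' = 50 * 196 = 9800 J
= 9800 / 1000 = 9.8 kJ

9.8 kJ


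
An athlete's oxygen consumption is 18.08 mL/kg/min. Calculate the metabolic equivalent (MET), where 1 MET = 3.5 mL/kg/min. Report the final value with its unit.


MET = VO2 / 3.5
= 18.08 / 3.5
= 5.17 METs

5.17 METs


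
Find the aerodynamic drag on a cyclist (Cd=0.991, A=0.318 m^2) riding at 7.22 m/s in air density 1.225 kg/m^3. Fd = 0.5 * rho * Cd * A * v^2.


Fd = 0.5 * 1.225 * 0.991 * 0.318 * 7.22^2
= 0.5 * 1.225 * 0.991 * 0.318 * 52.1284
= 10.062 N

10.062 N


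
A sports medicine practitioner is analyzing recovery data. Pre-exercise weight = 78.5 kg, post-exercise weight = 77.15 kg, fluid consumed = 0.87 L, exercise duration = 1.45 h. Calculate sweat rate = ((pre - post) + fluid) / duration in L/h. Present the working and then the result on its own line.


Weight loss = 78.5 - 77.15 = 1.35 kg (approx L)
Total sweat = 1.35 + 0.87 = 2.22 L
Sweat rate = 2.22 / 1.45 = 1.531 L/h

1.531 L/h


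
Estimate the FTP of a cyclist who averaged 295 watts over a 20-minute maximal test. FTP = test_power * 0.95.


FTP = 295 * 0.95 = 280.25 W

280.25 W


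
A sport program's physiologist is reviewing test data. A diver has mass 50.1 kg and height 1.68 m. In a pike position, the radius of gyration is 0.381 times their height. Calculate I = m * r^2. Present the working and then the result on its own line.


r = 0.381 * 1.68 = 0.64008 m
I = m * r^2 = 50.1 * 0.409702 = 20.526 kg*m^2

20.526 kg*m^2


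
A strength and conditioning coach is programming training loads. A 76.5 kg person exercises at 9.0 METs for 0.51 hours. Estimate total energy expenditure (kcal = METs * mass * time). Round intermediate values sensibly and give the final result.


Energy = METs * mass(kg) * time(h)
= 9.0 * 76.5 * 0.51
= 351.14 kcal

351.14 kcal


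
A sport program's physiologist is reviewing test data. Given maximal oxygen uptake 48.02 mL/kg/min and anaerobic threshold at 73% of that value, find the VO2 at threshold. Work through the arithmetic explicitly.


Percentage as decimal = 0.73
VO2 at AT = 48.02 * 0.73 = 35.05 mL/kg/min

35.05 mL/kg/min


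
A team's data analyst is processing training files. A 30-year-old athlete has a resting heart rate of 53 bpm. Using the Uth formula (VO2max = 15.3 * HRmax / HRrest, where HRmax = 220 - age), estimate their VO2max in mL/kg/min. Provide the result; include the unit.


HRmax = 220 - 30 = 190 bpm
Ratio = HRmax / HRrest = 190 / 53 = 3.5849
VO2max = 15.3 * 3.5849 = 54.85 mL/kg/min

54.85 mL/kg/min


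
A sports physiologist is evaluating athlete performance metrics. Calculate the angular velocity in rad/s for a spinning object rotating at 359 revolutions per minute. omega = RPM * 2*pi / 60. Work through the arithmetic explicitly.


omega = RPM * 2*pi / 60
= 359 * 6.28318531 / 60
= 37.594 rad/s

37.594 rad/s


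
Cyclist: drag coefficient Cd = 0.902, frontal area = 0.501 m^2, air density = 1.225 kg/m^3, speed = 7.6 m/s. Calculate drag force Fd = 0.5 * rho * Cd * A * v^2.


v^2 = 7.6^2 = 57.76
Fd = 0.5 * 1.225 * 0.902 * 0.501 * 57.76
= 15.987 N

15.987 N


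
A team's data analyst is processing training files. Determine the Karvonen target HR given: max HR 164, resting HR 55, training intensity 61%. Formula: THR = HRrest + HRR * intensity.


HRR = HRmax - HRrest = 164 - 55 = 109
THR = 55 + 109 * 0.61
= 121.49 bpm

121.49 bpm


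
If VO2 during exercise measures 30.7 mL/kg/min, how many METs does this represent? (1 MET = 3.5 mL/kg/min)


METs = VO2 / 3.5 = 30.7 / 3.5 = 8.77

8.77 METs


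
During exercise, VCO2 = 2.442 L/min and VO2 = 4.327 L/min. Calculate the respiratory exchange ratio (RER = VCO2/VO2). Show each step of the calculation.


RER = VCO2 / VO2
= 2.442 / 4.327
= 0.5644

0.5644


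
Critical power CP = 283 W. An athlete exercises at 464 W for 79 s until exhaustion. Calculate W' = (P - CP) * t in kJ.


P - CP = 464 - 283 = 181 W
W' = 181 * 79 = 14299 J
= 14299 / 1000 = 14.299 kJ

14.299 kJ


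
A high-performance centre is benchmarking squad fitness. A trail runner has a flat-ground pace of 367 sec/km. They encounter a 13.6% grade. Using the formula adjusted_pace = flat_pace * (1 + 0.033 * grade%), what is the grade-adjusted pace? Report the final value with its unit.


Grade factor = 1 + 0.033 * 13.6 = 1.4488
Adjusted = 367 * 1.4488 = 531.71 sec/km

531.71 s/km


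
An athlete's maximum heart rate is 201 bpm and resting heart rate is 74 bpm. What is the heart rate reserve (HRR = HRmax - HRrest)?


HRR = HRmax - HRrest
= 201 - 74
= 127 bpm

127 bpm


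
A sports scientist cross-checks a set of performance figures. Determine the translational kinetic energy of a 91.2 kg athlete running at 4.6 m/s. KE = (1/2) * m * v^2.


KE = 0.5 * m * v^2
= 0.5 * 91.2 * 4.6^2
= 0.5 * 91.2 * 21.16
= 964.9 J

964.9 J


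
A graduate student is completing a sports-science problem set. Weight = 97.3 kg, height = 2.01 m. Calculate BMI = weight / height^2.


height^2 = 2.01^2 = 4.0401
BMI = 97.3 / 4.0401 = 24.08 kg/m^2

24.08 kg/m^2


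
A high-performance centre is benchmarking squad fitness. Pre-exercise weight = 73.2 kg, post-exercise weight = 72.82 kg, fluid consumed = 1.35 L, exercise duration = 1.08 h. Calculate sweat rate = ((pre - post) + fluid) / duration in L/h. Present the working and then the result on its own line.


Weight loss = 73.2 - 72.82 = 0.38 kg (approx L)
Total sweat = 0.38 + 1.35 = 1.73 L
Sweat rate = 1.73 / 1.08 = 1.602 L/h

1.602 L/h


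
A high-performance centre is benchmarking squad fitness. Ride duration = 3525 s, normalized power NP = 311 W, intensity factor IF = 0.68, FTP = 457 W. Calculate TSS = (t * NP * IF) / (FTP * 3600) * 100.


Numerator = 3525 * 311 * 0.68 = 745467.0
Denominator = 457 * 3600 = 1645200
TSS = 745467.0 / 1645200 * 100
= 45.31

45.31 TSS


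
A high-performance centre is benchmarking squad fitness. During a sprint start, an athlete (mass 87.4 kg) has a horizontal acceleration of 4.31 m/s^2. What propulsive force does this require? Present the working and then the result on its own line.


Propulsive force = mass * acceleration
= 87.4 kg * 4.31 m/s^2
= 376.69 N

376.69 N


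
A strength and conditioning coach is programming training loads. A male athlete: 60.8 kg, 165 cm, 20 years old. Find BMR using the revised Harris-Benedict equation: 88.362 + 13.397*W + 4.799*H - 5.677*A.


Intercept = 88.362
Weight contribution = 13.397 * 60.8 = 814.5376
Height contribution = 4.799 * 165 = 791.835
Age contribution = 5.677 * 20 = 113.54
BMR = 88.362 + 814.5376 + 791.835 - 113.54
= 1581.19 kcal/day

1581.19 kcal/day


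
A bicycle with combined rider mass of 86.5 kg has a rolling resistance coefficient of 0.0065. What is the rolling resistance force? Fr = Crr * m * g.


Fr = 0.0065 * 86.5 * 9.81
= 0.56225 * 9.81
= 5.516 N

5.516 N


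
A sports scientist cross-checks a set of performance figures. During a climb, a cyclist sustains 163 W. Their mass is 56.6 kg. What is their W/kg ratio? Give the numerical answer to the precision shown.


Power-to-weight = 163 W / 56.6 kg
= 2.88 W/kg

2.88 W/kg


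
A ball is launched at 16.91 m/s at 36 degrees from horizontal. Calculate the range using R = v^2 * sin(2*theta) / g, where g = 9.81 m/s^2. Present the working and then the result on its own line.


sin(2 * 36) = sin(72) = 0.951057
v^2 = 16.91^2 = 285.9481
R = 285.9481 * 0.951057 / 9.81
= 27.722 m

27.722 m


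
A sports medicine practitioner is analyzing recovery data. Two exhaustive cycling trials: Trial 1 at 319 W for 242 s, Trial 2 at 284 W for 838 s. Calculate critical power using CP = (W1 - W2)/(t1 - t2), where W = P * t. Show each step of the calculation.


W1 = 319 * 242 = 77198 J
W2 = 284 * 838 = 237992 J
CP = (77198 - 237992) / (242 - 838)
= -160794 / -596
= 269.79 W

269.79 W


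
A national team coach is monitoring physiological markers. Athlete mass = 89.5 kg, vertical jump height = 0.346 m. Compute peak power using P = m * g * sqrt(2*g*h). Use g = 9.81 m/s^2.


sqrt(2 * 9.81 * 0.346) = sqrt(6.78852) = 2.605479 m/s
P = 89.5 * 9.81 * 2.605479
= 2287.6 W

2287.6 W


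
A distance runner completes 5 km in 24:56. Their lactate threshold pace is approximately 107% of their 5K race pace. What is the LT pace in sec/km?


Convert to seconds: 24 min 56 s = 1496 s
Pace per km = 1496 / 5 = 299.2 s/km
LT pace = 299.2 * 1.07 = 320.14 s/km

320.14 s/km


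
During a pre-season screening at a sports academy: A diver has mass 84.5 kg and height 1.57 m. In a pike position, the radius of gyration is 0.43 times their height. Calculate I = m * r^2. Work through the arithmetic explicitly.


r = 0.43 * 1.57 = 0.6751 m
I = m * r^2 = 84.5 * 0.45576 = 38.512 kg*m^2

38.512 kg*m^2


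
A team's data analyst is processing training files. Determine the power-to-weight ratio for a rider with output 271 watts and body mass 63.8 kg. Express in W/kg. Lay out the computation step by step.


P/W = 271 / 63.8 = 4.248 W/kg

4.248 W/kg


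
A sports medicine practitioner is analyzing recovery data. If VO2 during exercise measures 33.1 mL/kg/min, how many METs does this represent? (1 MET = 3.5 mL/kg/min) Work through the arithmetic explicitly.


METs = VO2 / 3.5 = 33.1 / 3.5 = 9.46

9.46 METs


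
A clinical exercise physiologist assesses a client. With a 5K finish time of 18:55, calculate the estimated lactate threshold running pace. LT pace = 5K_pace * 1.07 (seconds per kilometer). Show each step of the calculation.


Race duration = 1135 s for 5 km
Average pace = 1135 / 5 = 227.0 s/km
LT pace = 227.0 * 1.07
= 242.89 s/km

242.89 s/km


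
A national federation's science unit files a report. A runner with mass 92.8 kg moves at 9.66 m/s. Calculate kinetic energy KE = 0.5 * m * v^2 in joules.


v^2 = 9.66^2 = 93.3156
KE = 0.5 * 92.8 * 93.3156
= 4329.84 J

4329.84 J


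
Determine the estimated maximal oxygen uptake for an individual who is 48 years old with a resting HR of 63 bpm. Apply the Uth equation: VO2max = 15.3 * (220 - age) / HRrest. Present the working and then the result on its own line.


HRmax = 220 - 48 = 172
VO2max = 15.3 * (172 / 63)
= 15.3 * 2.7302
= 41.77 mL/kg/min

41.77 mL/kg/min


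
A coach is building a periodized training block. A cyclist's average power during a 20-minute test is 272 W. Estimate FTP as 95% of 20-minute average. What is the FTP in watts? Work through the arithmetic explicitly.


FTP = 20-min power * 0.95
= 272 * 0.95
= 258.4 W

258.4 W


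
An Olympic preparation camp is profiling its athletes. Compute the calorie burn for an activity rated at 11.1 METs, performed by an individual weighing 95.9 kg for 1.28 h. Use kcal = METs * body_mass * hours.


Product of METs and mass = 11.1 * 95.9 = 1064.49
Total kcal = 1064.49 * 1.28 = 1362.55 kcal

1362.55 kcal


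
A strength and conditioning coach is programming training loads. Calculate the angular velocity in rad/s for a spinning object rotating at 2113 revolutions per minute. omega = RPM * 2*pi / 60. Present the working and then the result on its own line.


omega = RPM * 2*pi / 60
= 2113 * 6.28318531 / 60
= 221.273 rad/s

221.273 rad/s


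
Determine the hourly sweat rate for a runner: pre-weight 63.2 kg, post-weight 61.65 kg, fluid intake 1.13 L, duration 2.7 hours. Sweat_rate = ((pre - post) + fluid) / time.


Mass lost = 63.2 - 61.65 = 1.55 kg
Add fluid consumed: 1.55 + 1.13 = 2.68 L total sweat
Sweat rate = 2.68 / 2.7 = 0.993 L/h

0.993 L/h


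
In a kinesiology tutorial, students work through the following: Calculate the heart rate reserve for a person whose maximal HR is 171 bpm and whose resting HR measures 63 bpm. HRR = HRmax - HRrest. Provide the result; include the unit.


HRmax = 171 bpm
HRrest = 63 bpm
HRR = 171 - 63 = 108 bpm

108 bpm


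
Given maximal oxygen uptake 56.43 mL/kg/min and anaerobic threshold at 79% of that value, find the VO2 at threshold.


Percentage as decimal = 0.79
VO2 at AT = 56.43 * 0.79 = 44.58 mL/kg/min

44.58 mL/kg/min


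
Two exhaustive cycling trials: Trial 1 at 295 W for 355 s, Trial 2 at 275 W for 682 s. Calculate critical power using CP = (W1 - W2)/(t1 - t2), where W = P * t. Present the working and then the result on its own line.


W1 = 295 * 355 = 104725 J
W2 = 275 * 682 = 187550 J
CP = (104725 - 187550) / (355 - 682)
= -82825 / -327
= 253.29 W

253.29 W


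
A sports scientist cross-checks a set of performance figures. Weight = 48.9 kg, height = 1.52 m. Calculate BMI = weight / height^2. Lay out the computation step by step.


height^2 = 1.52^2 = 2.3104
BMI = 48.9 / 2.3104 = 21.17 kg/m^2

21.17 kg/m^2


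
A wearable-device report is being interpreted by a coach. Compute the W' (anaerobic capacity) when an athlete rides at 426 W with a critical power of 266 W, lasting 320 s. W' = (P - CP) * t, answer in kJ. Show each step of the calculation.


Above-CP power = 160 W
Duration = 320 s
W' = 160 * 320 = 51200 J
Convert: 51200 / 1000 = 51.2 kJ

51.2 kJ


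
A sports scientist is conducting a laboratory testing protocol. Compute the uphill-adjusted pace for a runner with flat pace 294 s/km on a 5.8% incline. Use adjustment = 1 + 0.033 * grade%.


Adjustment factor = 1 + 0.033 * 5.8 = 1.1914
Grade-adjusted pace = 294 * 1.1914 = 350.27 s/km

350.27 s/km


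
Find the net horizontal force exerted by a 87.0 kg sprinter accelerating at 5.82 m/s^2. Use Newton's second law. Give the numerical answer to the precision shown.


Newton's second law: F = m * a
F = 87.0 * 5.82 = 506.34 N

506.34 N


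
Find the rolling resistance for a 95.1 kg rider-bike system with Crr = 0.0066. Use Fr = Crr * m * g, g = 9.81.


m * g = 95.1 * 9.81 = 932.931 N
Fr = 0.0066 * 932.931 = 6.157 N

6.157 N


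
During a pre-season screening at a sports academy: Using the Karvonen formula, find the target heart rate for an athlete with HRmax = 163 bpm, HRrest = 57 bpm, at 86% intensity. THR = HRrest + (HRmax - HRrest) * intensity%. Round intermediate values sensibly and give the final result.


HRR = 163 - 57 = 106
THR = 57 + 106 * 0.86
= 57 + 91.16
= 148.16 bpm

148.16 bpm


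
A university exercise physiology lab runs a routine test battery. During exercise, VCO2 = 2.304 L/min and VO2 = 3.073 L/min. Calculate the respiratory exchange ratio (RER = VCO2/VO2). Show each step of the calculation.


RER = VCO2 / VO2
= 2.304 / 3.073
= 0.7498

0.7498


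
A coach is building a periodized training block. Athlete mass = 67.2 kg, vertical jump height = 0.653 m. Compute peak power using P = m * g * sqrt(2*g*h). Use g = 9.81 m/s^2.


sqrt(2 * 9.81 * 0.653) = sqrt(12.81186) = 3.579366 m/s
P = 67.2 * 9.81 * 3.579366
= 2359.63 W

2359.63 W


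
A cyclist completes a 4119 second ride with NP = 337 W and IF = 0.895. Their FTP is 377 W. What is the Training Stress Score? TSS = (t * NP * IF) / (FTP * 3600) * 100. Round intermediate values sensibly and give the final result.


t * NP * IF = 4119 * 337 * 0.895 = 1242352.185
FTP * 3600 = 1357200
TSS = (1242352.185 / 1357200) * 100 = 91.54

91.54 TSS


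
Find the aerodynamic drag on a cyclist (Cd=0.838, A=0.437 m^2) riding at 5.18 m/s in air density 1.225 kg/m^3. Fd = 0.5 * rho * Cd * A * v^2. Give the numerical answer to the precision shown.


Fd = 0.5 * 1.225 * 0.838 * 0.437 * 5.18^2
= 0.5 * 1.225 * 0.838 * 0.437 * 26.8324
= 6.019 N

6.019 N


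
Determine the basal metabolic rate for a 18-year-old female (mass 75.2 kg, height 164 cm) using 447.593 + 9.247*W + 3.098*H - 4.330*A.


BMR = 447.593 + 9.247*75.2 + 3.098*164 - 4.330*18
= 1573.1 kcal/day

1573.1 kcal/day


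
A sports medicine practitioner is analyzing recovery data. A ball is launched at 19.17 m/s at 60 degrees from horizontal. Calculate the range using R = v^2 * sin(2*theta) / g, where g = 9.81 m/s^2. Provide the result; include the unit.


sin(2 * 60) = sin(120) = 0.866025
v^2 = 19.17^2 = 367.4889
R = 367.4889 * 0.866025 / 9.81
= 32.442 m

32.442 m


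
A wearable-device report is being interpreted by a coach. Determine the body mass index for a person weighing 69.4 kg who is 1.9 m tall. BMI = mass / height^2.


BMI = mass / height^2
= 69.4 / 1.9^2
= 69.4 / 3.61
= 19.22 kg/m^2

19.22 kg/m^2


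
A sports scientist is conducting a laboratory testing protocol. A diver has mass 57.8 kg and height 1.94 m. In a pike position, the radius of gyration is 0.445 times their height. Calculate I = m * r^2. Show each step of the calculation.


r = 0.445 * 1.94 = 0.8633 m
I = m * r^2 = 57.8 * 0.745287 = 43.078 kg*m^2

43.078 kg*m^2


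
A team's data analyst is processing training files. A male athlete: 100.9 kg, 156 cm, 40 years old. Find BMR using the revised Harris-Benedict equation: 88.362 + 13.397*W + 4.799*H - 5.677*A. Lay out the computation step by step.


Intercept = 88.362
Weight contribution = 13.397 * 100.9 = 1351.7573
Height contribution = 4.799 * 156 = 748.644
Age contribution = 5.677 * 40 = 227.08
BMR = 88.362 + 1351.7573 + 748.644 - 227.08
= 1961.68 kcal/day

1961.68 kcal/day


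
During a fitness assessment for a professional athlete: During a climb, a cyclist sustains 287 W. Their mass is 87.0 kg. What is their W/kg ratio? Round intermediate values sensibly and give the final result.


Power-to-weight = 287 W / 87.0 kg
= 3.299 W/kg

3.299 W/kg


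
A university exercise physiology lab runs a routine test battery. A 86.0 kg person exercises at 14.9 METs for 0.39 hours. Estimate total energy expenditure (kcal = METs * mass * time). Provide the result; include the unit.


Energy = METs * mass(kg) * time(h)
= 14.9 * 86.0 * 0.39
= 499.75 kcal

499.75 kcal


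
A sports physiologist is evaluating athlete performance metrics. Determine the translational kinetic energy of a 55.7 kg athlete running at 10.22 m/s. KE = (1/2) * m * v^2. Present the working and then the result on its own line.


KE = 0.5 * m * v^2
= 0.5 * 55.7 * 10.22^2
= 0.5 * 55.7 * 104.4484
= 2908.89 J

2908.89 J


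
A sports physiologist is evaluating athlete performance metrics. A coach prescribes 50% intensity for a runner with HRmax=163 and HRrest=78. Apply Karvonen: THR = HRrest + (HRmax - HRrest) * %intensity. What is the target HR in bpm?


Heart rate reserve = 163 - 78 = 85
Intensity fraction = 50 / 100 = 0.5
THR = 78 + 85 * 0.5 = 120.5 bpm

120.5 bpm


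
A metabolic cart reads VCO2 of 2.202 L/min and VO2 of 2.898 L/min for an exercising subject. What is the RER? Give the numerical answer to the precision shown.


RER = VCO2 / VO2 = 2.202 / 2.898 = 0.7598

0.7598


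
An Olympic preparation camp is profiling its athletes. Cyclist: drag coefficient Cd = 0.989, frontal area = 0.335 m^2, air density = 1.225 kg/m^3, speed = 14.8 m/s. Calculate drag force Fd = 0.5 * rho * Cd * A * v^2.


v^2 = 14.8^2 = 219.04
Fd = 0.5 * 1.225 * 0.989 * 0.335 * 219.04
= 44.45 N

44.45 N


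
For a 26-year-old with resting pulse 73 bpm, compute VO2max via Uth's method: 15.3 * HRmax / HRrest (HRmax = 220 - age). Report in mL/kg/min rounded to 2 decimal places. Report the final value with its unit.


Step 1: HRmax = 220 - 26 = 194 bpm
Step 2: Ratio = 194 / 73 = 2.6575
Step 3: VO2max = 15.3 * 2.6575 = 40.66 mL/kg/min

40.66 mL/kg/min


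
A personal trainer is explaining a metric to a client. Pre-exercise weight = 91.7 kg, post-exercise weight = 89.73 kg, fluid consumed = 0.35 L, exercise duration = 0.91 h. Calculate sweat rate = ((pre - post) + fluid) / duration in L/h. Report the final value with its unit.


Weight loss = 91.7 - 89.73 = 1.97 kg (approx L)
Total sweat = 1.97 + 0.35 = 2.32 L
Sweat rate = 2.32 / 0.91 = 2.549 L/h

2.549 L/h


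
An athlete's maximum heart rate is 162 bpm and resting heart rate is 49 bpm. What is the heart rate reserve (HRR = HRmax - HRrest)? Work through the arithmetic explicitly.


HRR = HRmax - HRrest
= 162 - 49
= 113 bpm

113 bpm


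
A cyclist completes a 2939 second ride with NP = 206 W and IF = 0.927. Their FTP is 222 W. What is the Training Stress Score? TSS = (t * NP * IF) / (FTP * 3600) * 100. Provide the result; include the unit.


t * NP * IF = 2939 * 206 * 0.927 = 561237.318
FTP * 3600 = 799200
TSS = (561237.318 / 799200) * 100 = 70.22

70.22 TSS


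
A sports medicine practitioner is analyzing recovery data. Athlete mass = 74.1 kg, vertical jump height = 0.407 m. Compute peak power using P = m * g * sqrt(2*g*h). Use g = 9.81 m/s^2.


sqrt(2 * 9.81 * 0.407) = sqrt(7.98534) = 2.825834 m/s
P = 74.1 * 9.81 * 2.825834
= 2054.16 W

2054.16 W


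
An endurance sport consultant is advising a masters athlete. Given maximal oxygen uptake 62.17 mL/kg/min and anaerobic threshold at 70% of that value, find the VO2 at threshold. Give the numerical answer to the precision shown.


Percentage as decimal = 0.7
VO2 at AT = 62.17 * 0.7 = 43.52 mL/kg/min

43.52 mL/kg/min


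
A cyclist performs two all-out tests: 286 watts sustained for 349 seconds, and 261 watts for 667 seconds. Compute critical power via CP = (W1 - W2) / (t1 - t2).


W1 = P1 * t1 = 286 * 349 = 99814 J
W2 = P2 * t2 = 261 * 667 = 174087 J
CP = (99814 - 174087) / (349 - 667)
= 233.56 W

233.56 W


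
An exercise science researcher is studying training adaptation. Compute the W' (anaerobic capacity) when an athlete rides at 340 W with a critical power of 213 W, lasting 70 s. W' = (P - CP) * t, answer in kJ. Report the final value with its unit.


Above-CP power = 127 W
Duration = 70 s
W' = 127 * 70 = 8890 J
Convert: 8890 / 1000 = 8.89 kJ

8.89 kJ


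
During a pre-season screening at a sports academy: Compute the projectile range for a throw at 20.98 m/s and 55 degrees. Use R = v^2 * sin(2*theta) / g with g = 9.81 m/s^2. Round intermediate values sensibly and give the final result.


Two times the angle = 110 degrees
sin(110) = 0.939693
R = 440.1604 * 0.939693 / 9.81 = 42.163 m

42.163 m


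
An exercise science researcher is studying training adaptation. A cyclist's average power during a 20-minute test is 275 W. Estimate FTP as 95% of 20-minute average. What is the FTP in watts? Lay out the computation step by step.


FTP = 20-min power * 0.95
= 275 * 0.95
= 261.25 W

261.25 W


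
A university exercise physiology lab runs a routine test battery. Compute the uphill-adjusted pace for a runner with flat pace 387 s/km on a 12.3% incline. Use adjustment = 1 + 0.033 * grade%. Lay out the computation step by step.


Adjustment factor = 1 + 0.033 * 12.3 = 1.4059
Grade-adjusted pace = 387 * 1.4059 = 544.08 s/km

544.08 s/km
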